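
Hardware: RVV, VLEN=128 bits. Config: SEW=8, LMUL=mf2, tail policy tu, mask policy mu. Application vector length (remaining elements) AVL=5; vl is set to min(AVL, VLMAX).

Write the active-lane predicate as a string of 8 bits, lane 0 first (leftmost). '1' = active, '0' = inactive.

predicate = 11111000

lanes per group: 128·1/2/8 = 8
vl = min(AVL, VLMAX) = min(5, 8) = 5
bits (lane 0 leftmost): 11111000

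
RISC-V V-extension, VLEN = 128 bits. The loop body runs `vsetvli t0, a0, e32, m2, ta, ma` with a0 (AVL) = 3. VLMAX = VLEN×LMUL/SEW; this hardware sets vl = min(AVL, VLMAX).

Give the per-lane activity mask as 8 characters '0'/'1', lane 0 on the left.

predicate = 11100000

VLMAX = (128 × 2) / 32 = 8 lanes
vl ← min(3, 8) = 3
bits (lane 0 leftmost): 11100000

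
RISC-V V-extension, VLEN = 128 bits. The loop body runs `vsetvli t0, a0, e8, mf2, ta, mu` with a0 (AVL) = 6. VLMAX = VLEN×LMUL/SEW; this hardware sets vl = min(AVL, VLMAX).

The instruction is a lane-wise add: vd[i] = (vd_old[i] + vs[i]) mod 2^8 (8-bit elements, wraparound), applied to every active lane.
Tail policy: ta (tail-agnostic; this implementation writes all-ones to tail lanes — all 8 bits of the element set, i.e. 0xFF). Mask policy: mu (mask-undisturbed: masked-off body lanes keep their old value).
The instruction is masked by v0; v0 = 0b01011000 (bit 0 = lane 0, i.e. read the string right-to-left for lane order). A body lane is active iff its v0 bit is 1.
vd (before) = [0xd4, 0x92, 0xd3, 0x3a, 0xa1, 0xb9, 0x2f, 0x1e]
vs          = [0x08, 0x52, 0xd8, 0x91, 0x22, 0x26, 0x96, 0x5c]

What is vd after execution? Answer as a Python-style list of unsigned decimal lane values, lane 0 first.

vd = [212, 146, 211, 203, 195, 185, 255, 255]

VLMAX = (128 × 1/2) / 8 = 8 lanes
AVL=6 ≤ VLMAX=8, so vl = 6
  i=0: mask-off/keep → 212
  i=1: mask-off/keep → 146
  i=2: mask-off/keep → 211
  i=3: add(0x3a,0x91) → 203
  i=4: add(0xa1,0x22) → 195
  i=5: mask-off/keep → 185
  i=6: tail/ones → 255
  i=7: tail/ones → 255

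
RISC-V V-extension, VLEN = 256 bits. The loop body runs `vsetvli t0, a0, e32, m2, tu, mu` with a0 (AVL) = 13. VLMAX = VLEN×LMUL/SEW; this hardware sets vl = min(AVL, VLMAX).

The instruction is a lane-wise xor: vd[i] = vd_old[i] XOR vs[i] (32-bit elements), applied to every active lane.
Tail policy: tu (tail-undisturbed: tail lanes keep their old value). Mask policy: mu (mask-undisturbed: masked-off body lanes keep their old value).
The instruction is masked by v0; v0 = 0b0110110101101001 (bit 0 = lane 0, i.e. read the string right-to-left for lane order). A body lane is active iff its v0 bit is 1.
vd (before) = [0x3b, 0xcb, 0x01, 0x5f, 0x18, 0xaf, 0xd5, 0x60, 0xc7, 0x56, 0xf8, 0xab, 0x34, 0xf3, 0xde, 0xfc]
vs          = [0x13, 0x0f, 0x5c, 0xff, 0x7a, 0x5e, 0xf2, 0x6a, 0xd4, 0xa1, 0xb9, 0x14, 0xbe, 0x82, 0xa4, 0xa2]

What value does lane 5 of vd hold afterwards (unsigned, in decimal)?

vd[5] = 241

lanes per group: 256·2/32 = 16
AVL=13 ≤ VLMAX=16, so vl = 13
lane  0: xor(0x3b,0x13) ⇒ 0x28
lane  1: mask-off/keep ⇒ 0xcb
lane  2: mask-off/keep ⇒ 0x01
lane  3: xor(0x5f,0xff) ⇒ 0xa0
lane  4: mask-off/keep ⇒ 0x18
lane  5: xor(0xaf,0x5e) ⇒ 0xf1
lane  6: xor(0xd5,0xf2) ⇒ 0x27
lane  7: mask-off/keep ⇒ 0x60
lane  8: xor(0xc7,0xd4) ⇒ 0x13
lane  9: mask-off/keep ⇒ 0x56
lane 10: xor(0xf8,0xb9) ⇒ 0x41
lane 11: xor(0xab,0x14) ⇒ 0xbf
lane 12: mask-off/keep ⇒ 0x34
lane 13: tail/keep ⇒ 0xf3
lane 14: tail/keep ⇒ 0xde
lane 15: tail/keep ⇒ 0xfc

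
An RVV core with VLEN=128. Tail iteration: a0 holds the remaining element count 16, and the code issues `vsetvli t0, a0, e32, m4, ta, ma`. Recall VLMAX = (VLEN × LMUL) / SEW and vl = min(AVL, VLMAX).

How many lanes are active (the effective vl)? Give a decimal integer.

vl = 16

lanes per group: 128·4/32 = 16
vl ← min(16, 16) = 16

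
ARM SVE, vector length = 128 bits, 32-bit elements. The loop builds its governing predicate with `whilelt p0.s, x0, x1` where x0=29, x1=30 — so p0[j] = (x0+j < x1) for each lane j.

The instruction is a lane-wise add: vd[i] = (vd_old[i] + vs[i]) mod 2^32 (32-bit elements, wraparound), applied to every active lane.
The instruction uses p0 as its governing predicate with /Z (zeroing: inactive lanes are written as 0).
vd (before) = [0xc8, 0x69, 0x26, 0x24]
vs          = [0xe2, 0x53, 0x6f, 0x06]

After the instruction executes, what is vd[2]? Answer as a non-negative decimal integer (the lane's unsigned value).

vd[2] = 0

register lanes = 128/32 = 4
active while 29+j < 30, i.e. j ∈ [0,1) capped at 4 ⇒ 1
  i=0: add(0xc8,0xe2) → 426
  i=1: tail/zero → 0
  i=2: tail/zero → 0
  i=3: tail/zero → 0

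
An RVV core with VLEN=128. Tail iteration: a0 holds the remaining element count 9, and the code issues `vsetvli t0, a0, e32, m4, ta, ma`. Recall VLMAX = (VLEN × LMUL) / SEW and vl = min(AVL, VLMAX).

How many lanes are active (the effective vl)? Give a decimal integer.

vl = 9

VLMAX = (128 × 4) / 32 = 16 lanes
vl = min(AVL, VLMAX) = min(9, 16) = 9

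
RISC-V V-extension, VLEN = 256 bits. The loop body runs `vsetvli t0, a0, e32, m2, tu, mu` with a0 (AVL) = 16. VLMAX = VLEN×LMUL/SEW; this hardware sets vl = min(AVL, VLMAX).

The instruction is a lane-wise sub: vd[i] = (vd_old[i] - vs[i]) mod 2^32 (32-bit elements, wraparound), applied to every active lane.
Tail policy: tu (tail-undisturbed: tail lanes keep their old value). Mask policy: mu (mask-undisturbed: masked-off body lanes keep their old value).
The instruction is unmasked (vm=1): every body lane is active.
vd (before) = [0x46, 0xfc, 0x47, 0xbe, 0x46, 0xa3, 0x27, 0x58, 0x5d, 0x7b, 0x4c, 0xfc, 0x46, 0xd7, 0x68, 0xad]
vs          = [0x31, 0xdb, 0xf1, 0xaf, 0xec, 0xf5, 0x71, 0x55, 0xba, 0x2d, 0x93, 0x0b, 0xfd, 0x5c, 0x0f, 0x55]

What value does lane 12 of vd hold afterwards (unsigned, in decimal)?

vd[12] = 4294967113

VLMAX = (256 × 2) / 32 = 16 lanes
vl = min(AVL, VLMAX) = min(16, 16) = 16
lane  0: sub(0x46,0x31) ⇒ 0x15
lane  1: sub(0xfc,0xdb) ⇒ 0x21
lane  2: sub(0x47,0xf1) ⇒ 0xffffff56
lane  3: sub(0xbe,0xaf) ⇒ 0x0f
lane  4: sub(0x46,0xec) ⇒ 0xffffff5a
lane  5: sub(0xa3,0xf5) ⇒ 0xffffffae
lane  6: sub(0x27,0x71) ⇒ 0xffffffb6
lane  7: sub(0x58,0x55) ⇒ 0x03
lane  8: sub(0x5d,0xba) ⇒ 0xffffffa3
lane  9: sub(0x7b,0x2d) ⇒ 0x4e
lane 10: sub(0x4c,0x93) ⇒ 0xffffffb9
lane 11: sub(0xfc,0x0b) ⇒ 0xf1
lane 12: sub(0x46,0xfd) ⇒ 0xffffff49
lane 13: sub(0xd7,0x5c) ⇒ 0x7b
lane 14: sub(0x68,0x0f) ⇒ 0x59
lane 15: sub(0xad,0x55) ⇒ 0x58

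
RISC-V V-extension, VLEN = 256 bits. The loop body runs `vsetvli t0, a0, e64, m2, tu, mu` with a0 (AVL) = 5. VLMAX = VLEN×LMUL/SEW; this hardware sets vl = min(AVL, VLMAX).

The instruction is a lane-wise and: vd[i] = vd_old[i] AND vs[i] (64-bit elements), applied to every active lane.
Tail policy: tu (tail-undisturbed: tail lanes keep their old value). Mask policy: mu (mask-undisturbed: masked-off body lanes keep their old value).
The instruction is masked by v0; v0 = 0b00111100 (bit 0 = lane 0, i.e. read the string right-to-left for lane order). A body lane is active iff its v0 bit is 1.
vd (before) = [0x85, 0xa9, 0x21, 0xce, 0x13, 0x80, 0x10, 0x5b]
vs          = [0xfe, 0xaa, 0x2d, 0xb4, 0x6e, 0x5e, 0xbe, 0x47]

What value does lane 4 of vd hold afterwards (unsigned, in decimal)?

vd[4] = 2

VLMAX = (256 × 2) / 64 = 8 lanes
vl = min(AVL, VLMAX) = min(5, 8) = 5
lane  0: mask-off/keep ⇒ 0x85
lane  1: mask-off/keep ⇒ 0xa9
lane  2: and(0x21,0x2d) ⇒ 0x21
lane  3: and(0xce,0xb4) ⇒ 0x84
lane  4: and(0x13,0x6e) ⇒ 0x02
lane  5: tail/keep ⇒ 0x80
lane  6: tail/keep ⇒ 0x10
lane  7: tail/keep ⇒ 0x5b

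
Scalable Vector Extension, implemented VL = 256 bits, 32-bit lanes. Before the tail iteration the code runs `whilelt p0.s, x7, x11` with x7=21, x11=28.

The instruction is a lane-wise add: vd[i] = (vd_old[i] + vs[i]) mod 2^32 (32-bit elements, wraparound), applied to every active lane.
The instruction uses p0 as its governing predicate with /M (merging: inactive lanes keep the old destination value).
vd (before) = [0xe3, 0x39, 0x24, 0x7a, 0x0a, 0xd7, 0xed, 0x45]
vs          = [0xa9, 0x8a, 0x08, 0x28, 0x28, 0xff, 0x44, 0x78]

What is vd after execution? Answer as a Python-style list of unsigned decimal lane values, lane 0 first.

lane count: 256 div 32 = 8
p0[j] = (21+j < 28); true for j=0..6 → 7 lanes set
vd[0] add(0xe3,0xa9) -> 0x18c
vd[1] add(0x39,0x8a) -> 0xc3
vd[2] add(0x24,0x08) -> 0x2c
vd[3] add(0x7a,0x28) -> 0xa2
vd[4] add(0x0a,0x28) -> 0x32
vd[5] add(0xd7,0xff) -> 0x1d6
vd[6] add(0xed,0x44) -> 0x131
vd[7] tail/keep -> 0x45

vd = [396, 195, 44, 162, 50, 470, 305, 69]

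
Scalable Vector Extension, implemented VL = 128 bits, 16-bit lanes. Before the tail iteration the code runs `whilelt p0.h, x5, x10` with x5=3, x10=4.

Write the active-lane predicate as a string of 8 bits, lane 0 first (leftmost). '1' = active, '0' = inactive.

predicate = 10000000

lane count: 128 div 16 = 8
whilelt: lane j active iff 3+j < 4 → j < 1 → 1 active
bits (lane 0 leftmost): 10000000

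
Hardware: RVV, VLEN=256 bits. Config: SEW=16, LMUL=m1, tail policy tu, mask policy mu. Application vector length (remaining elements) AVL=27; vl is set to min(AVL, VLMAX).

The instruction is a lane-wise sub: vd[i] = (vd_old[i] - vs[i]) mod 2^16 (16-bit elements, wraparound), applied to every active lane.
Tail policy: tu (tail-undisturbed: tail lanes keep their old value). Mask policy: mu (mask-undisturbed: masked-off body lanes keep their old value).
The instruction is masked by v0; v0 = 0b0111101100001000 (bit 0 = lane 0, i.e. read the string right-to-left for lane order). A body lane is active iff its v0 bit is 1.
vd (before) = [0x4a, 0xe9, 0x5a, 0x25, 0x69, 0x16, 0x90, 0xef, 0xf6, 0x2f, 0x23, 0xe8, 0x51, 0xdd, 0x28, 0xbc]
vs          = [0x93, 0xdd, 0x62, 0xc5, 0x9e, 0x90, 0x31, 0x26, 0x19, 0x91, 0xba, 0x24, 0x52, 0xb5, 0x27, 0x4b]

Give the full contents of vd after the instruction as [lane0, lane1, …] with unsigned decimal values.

lanes per group: 256·1/16 = 16
vl = min(AVL, VLMAX) = min(27, 16) = 16
  i=0: mask-off/keep → 74
  i=1: mask-off/keep → 233
  i=2: mask-off/keep → 90
  i=3: sub(0x25,0xc5) → 65376
  i=4: mask-off/keep → 105
  i=5: mask-off/keep → 22
  i=6: mask-off/keep → 144
  i=7: mask-off/keep → 239
  i=8: sub(0xf6,0x19) → 221
  i=9: sub(0x2f,0x91) → 65438
  i=10: mask-off/keep → 35
  i=11: sub(0xe8,0x24) → 196
  i=12: sub(0x51,0x52) → 65535
  i=13: sub(0xdd,0xb5) → 40
  i=14: sub(0x28,0x27) → 1
  i=15: mask-off/keep → 188

vd = [74, 233, 90, 65376, 105, 22, 144, 239, 221, 65438, 35, 196, 65535, 40, 1, 188]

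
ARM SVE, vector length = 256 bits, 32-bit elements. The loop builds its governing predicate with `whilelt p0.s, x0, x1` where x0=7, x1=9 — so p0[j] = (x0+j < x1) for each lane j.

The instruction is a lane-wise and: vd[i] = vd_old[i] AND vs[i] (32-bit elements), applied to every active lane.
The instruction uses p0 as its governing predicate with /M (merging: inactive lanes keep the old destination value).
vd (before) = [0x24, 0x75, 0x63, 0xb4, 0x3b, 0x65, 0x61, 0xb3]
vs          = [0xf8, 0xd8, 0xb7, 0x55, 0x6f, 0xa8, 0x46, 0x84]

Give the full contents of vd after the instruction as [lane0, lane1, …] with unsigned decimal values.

vd = [32, 80, 99, 180, 59, 101, 97, 179]

lane count: 256 div 32 = 8
active while 7+j < 9, i.e. j ∈ [0,2) capped at 8 ⇒ 2
vd[0] and(0x24,0xf8) -> 0x20
vd[1] and(0x75,0xd8) -> 0x50
vd[2] tail/keep -> 0x63
vd[3] tail/keep -> 0xb4
vd[4] tail/keep -> 0x3b
vd[5] tail/keep -> 0x65
vd[6] tail/keep -> 0x61
vd[7] tail/keep -> 0xb3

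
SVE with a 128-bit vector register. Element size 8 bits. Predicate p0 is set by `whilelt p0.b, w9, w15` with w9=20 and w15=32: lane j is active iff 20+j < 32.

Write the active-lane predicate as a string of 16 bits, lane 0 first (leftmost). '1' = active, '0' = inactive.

predicate = 1111111111110000

lane count: 128 div 8 = 16
active while 20+j < 32, i.e. j ∈ [0,12) capped at 16 ⇒ 12
bits (lane 0 leftmost): 1111111111110000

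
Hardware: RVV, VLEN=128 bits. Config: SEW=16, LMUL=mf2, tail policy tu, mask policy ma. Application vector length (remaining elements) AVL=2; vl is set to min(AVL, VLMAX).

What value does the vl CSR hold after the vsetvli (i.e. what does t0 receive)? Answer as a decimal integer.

lanes per group: 128·1/2/16 = 4
vl = min(AVL, VLMAX) = min(2, 4) = 2

vl = 2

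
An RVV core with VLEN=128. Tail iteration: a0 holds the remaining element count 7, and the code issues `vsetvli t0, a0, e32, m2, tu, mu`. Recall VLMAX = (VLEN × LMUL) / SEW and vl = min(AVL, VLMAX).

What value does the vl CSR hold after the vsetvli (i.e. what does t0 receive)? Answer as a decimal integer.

VLMAX = (128 × 2) / 32 = 8 lanes
vl = min(AVL, VLMAX) = min(7, 8) = 7

vl = 7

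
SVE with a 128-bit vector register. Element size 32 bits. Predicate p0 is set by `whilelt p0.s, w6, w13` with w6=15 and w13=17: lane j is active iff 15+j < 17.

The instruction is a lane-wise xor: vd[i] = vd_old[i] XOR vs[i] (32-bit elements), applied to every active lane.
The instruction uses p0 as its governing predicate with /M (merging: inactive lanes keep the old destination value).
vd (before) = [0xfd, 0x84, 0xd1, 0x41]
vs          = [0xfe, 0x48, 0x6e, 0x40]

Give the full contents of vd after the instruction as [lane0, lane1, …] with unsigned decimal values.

vd = [3, 204, 209, 65]

register lanes = 128/32 = 4
p0[j] = (15+j < 17); true for j=0..1 → 2 lanes set
lane  0: xor(0xfd,0xfe) ⇒ 0x03
lane  1: xor(0x84,0x48) ⇒ 0xcc
lane  2: tail/keep ⇒ 0xd1
lane  3: tail/keep ⇒ 0x41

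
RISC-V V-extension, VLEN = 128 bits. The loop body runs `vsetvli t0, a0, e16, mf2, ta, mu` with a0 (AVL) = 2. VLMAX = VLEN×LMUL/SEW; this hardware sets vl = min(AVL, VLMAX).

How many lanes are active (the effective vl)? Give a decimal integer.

vl = 2

VLMAX = VLEN×LMUL/SEW = 128×1/2/16 = 4
AVL=2 ≤ VLMAX=4, so vl = 2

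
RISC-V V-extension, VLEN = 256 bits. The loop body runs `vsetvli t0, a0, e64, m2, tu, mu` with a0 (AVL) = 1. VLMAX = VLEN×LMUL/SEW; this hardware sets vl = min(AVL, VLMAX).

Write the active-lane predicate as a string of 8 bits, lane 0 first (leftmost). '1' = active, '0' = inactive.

predicate = 10000000

lanes per group: 256·2/64 = 8
AVL=1 ≤ VLMAX=8, so vl = 1
bits (lane 0 leftmost): 10000000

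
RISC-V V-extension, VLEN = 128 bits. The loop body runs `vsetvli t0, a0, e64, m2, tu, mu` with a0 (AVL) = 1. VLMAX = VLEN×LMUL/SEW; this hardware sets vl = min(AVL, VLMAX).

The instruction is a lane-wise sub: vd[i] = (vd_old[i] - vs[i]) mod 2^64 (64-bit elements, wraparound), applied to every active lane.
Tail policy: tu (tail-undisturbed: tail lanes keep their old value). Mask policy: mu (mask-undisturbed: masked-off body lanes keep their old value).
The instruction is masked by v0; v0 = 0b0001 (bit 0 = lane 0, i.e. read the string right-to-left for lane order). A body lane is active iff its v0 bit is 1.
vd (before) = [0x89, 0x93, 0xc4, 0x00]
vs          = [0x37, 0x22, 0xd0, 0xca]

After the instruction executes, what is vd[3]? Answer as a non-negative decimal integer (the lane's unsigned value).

VLMAX = (128 × 2) / 64 = 4 lanes
AVL=1 ≤ VLMAX=4, so vl = 1
[0] sub(0x89,0x37) = 0x52
[1] tail/keep = 0x93
[2] tail/keep = 0xc4
[3] tail/keep = 0x00

vd[3] = 0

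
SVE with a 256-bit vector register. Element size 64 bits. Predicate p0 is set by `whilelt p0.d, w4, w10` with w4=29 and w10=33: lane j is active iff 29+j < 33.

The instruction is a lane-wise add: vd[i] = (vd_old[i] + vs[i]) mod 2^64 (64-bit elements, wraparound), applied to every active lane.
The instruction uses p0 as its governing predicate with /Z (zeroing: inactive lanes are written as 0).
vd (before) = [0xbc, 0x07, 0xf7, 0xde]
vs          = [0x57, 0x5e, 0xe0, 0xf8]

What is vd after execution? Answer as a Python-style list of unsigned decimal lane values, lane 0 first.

vd = [275, 101, 471, 470]

lane count: 256 div 64 = 4
whilelt: lane j active iff 29+j < 33 → j < 4 → 4 active
lane  0: add(0xbc,0x57) ⇒ 0x113
lane  1: add(0x07,0x5e) ⇒ 0x65
lane  2: add(0xf7,0xe0) ⇒ 0x1d7
lane  3: add(0xde,0xf8) ⇒ 0x1d6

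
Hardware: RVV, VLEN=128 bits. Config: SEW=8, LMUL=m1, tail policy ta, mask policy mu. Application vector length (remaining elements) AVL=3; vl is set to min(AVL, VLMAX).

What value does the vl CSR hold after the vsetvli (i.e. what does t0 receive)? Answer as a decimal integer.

vl = 3

lanes per group: 128·1/8 = 16
vl ← min(3, 16) = 3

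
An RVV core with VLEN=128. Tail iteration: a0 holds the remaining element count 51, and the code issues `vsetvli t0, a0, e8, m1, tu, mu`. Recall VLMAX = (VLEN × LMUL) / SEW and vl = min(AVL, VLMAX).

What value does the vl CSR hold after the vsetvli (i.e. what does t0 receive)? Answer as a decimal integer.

VLMAX = VLEN×LMUL/SEW = 128×1/8 = 16
vl ← min(51, 16) = 16

vl = 16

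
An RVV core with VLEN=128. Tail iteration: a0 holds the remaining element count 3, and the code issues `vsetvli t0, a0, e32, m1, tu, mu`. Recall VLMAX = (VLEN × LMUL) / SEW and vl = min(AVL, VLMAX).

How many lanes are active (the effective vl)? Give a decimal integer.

vl = 3

VLMAX = (128 × 1) / 32 = 4 lanes
vl ← min(3, 4) = 3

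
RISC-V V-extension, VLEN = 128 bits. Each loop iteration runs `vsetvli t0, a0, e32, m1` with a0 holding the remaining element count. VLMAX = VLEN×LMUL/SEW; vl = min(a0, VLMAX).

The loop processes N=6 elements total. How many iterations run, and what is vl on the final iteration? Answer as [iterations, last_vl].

VLMAX = VLEN×LMUL/SEW = 128×1/32 = 4
6 elements at 4/iter → 2 passes, remainder 2 on the last

[iterations, last_vl] = [2, 2]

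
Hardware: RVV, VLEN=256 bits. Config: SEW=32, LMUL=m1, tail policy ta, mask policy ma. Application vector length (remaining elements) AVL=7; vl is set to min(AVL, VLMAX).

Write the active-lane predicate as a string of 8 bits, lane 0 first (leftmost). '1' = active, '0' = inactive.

VLMAX = (256 × 1) / 32 = 8 lanes
vl ← min(7, 8) = 7
bits (lane 0 leftmost): 11111110

predicate = 11111110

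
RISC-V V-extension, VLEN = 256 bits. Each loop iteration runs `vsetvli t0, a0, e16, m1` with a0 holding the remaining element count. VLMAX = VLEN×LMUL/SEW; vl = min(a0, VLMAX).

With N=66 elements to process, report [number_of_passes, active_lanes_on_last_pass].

lanes per group: 256·1/16 = 16
iterations = ceil(66/16) = 5; final-pass vl = 2

[iterations, last_vl] = [5, 2]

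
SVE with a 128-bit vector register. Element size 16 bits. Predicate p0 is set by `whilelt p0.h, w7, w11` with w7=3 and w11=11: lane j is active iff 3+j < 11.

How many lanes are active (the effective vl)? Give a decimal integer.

128-bit reg / 16-bit elem → 8 lanes
active while 3+j < 11, i.e. j ∈ [0,8) capped at 8 ⇒ 8

vl = 8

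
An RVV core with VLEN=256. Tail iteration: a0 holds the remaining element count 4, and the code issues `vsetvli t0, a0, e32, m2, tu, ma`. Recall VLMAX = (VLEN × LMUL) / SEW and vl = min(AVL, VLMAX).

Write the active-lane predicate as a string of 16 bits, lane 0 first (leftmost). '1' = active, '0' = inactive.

predicate = 1111000000000000

VLMAX = (256 × 2) / 32 = 16 lanes
vl ← min(4, 16) = 4
bits (lane 0 leftmost): 1111000000000000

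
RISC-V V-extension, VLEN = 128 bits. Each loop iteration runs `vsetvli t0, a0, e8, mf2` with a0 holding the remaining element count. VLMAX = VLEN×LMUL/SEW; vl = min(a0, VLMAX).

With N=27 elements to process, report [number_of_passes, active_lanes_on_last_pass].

VLMAX = (128 × 1/2) / 8 = 8 lanes
27 elements at 8/iter → 4 passes, remainder 3 on the last

[iterations, last_vl] = [4, 3]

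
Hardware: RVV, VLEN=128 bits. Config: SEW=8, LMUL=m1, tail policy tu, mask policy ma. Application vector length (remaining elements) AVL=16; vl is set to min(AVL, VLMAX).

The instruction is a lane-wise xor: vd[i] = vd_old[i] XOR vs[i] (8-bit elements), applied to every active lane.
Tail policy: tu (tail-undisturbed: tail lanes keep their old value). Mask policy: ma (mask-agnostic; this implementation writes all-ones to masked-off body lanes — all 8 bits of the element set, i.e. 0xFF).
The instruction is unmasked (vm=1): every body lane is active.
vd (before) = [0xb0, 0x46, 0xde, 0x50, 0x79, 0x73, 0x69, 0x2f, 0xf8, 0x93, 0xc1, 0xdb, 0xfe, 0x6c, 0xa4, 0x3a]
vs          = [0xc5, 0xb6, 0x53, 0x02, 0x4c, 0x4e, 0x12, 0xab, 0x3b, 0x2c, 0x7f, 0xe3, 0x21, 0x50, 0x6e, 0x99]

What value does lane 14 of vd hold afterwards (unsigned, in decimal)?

VLMAX = (128 × 1) / 8 = 16 lanes
AVL=16 ≤ VLMAX=16, so vl = 16
vd[0] xor(0xb0,0xc5) -> 0x75
vd[1] xor(0x46,0xb6) -> 0xf0
vd[2] xor(0xde,0x53) -> 0x8d
vd[3] xor(0x50,0x02) -> 0x52
vd[4] xor(0x79,0x4c) -> 0x35
vd[5] xor(0x73,0x4e) -> 0x3d
vd[6] xor(0x69,0x12) -> 0x7b
vd[7] xor(0x2f,0xab) -> 0x84
vd[8] xor(0xf8,0x3b) -> 0xc3
vd[9] xor(0x93,0x2c) -> 0xbf
vd[10] xor(0xc1,0x7f) -> 0xbe
vd[11] xor(0xdb,0xe3) -> 0x38
vd[12] xor(0xfe,0x21) -> 0xdf
vd[13] xor(0x6c,0x50) -> 0x3c
vd[14] xor(0xa4,0x6e) -> 0xca
vd[15] xor(0x3a,0x99) -> 0xa3

vd[14] = 202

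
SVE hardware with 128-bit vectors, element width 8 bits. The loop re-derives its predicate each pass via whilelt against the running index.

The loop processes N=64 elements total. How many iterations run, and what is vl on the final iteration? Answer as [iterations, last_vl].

[iterations, last_vl] = [4, 16]

128-bit reg / 8-bit elem → 16 lanes
64 elements at 16/iter → 4 passes, remainder 16 on the last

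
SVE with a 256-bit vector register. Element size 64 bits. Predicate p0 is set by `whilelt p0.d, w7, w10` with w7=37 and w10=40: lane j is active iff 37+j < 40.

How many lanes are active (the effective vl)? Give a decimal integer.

vl = 3

register lanes = 256/64 = 4
p0[j] = (37+j < 40); true for j=0..2 → 3 lanes set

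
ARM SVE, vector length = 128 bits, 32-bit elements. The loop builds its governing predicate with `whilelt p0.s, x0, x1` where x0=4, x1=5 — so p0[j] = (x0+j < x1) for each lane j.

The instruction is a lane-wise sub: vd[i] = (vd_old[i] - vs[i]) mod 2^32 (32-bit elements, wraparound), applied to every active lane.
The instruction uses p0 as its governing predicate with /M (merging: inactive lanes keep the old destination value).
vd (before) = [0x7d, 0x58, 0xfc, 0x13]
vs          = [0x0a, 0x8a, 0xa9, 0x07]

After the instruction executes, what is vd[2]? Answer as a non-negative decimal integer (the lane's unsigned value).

vd[2] = 252

lane count: 128 div 32 = 4
whilelt: lane j active iff 4+j < 5 → j < 1 → 1 active
  i=0: sub(0x7d,0x0a) → 115
  i=1: tail/keep → 88
  i=2: tail/keep → 252
  i=3: tail/keep → 19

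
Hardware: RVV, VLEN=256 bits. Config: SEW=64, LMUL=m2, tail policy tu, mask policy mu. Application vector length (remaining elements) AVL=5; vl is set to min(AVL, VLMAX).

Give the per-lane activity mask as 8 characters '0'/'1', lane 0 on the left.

lanes per group: 256·2/64 = 8
AVL=5 ≤ VLMAX=8, so vl = 5
bits (lane 0 leftmost): 11111000

predicate = 11111000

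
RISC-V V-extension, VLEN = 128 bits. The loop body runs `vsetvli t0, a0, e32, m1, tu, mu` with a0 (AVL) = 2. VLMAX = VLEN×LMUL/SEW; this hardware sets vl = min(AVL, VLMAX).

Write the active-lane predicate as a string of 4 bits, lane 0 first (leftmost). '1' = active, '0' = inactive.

predicate = 1100

VLMAX = VLEN×LMUL/SEW = 128×1/32 = 4
vl ← min(2, 4) = 2
bits (lane 0 leftmost): 1100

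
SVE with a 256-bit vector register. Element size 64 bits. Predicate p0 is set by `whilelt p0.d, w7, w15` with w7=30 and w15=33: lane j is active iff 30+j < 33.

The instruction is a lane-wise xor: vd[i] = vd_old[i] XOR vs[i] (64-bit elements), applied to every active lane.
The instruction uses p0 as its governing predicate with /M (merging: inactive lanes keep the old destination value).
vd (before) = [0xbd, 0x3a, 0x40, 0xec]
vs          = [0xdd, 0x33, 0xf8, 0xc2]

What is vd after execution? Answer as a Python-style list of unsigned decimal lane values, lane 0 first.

vd = [96, 9, 184, 236]

lane count: 256 div 64 = 4
whilelt: lane j active iff 30+j < 33 → j < 3 → 3 active
vd[0] xor(0xbd,0xdd) -> 0x60
vd[1] xor(0x3a,0x33) -> 0x09
vd[2] xor(0x40,0xf8) -> 0xb8
vd[3] tail/keep -> 0xec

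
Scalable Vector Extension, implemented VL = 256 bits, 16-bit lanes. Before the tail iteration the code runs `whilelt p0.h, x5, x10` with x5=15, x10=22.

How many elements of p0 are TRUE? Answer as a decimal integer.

vl = 7

256-bit reg / 16-bit elem → 16 lanes
whilelt: lane j active iff 15+j < 22 → j < 7 → 7 active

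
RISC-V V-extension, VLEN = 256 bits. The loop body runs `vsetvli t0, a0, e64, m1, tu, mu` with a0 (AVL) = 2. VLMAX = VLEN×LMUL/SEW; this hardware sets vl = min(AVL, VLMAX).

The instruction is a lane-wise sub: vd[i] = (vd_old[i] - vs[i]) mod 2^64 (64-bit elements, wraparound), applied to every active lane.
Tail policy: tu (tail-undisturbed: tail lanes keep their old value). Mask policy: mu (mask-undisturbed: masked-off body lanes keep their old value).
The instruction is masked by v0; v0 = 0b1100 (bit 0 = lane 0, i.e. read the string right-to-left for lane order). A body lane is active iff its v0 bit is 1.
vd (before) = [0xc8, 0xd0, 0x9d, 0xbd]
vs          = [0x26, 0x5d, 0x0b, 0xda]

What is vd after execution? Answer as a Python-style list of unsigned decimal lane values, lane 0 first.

vd = [200, 208, 157, 189]

VLMAX = (256 × 1) / 64 = 4 lanes
AVL=2 ≤ VLMAX=4, so vl = 2
lane  0: mask-off/keep ⇒ 0xc8
lane  1: mask-off/keep ⇒ 0xd0
lane  2: tail/keep ⇒ 0x9d
lane  3: tail/keep ⇒ 0xbd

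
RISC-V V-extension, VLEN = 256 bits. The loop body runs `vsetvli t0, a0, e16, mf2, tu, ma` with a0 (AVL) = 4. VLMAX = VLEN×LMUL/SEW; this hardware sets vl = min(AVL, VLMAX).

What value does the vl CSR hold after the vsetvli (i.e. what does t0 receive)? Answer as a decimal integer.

vl = 4

lanes per group: 256·1/2/16 = 8
AVL=4 ≤ VLMAX=8, so vl = 4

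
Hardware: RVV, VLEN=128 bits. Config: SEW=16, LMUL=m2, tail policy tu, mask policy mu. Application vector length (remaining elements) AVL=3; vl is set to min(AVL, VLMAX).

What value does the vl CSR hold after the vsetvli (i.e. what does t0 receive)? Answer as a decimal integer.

vl = 3

VLMAX = (128 × 2) / 16 = 16 lanes
vl = min(AVL, VLMAX) = min(3, 16) = 3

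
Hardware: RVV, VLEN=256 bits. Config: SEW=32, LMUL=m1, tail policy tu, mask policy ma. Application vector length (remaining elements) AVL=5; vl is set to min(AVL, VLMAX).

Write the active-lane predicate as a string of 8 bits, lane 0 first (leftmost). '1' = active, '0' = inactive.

predicate = 11111000

lanes per group: 256·1/32 = 8
vl = min(AVL, VLMAX) = min(5, 8) = 5
bits (lane 0 leftmost): 11111000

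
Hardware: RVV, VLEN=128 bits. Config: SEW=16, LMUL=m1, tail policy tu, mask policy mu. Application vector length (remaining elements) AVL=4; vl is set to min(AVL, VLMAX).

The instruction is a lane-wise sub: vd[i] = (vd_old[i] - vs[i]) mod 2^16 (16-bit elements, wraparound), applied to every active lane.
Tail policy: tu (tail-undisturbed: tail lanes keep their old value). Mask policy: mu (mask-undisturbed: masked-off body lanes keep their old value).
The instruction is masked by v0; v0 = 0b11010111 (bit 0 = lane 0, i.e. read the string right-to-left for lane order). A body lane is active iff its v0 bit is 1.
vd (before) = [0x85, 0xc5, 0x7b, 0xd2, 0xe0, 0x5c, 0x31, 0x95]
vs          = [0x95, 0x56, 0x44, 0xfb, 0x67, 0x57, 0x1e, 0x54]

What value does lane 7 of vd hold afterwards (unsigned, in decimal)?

VLMAX = VLEN×LMUL/SEW = 128×1/16 = 8
vl = min(AVL, VLMAX) = min(4, 8) = 4
vd[0] sub(0x85,0x95) -> 0xfff0
vd[1] sub(0xc5,0x56) -> 0x6f
vd[2] sub(0x7b,0x44) -> 0x37
vd[3] mask-off/keep -> 0xd2
vd[4] tail/keep -> 0xe0
vd[5] tail/keep -> 0x5c
vd[6] tail/keep -> 0x31
vd[7] tail/keep -> 0x95

vd[7] = 149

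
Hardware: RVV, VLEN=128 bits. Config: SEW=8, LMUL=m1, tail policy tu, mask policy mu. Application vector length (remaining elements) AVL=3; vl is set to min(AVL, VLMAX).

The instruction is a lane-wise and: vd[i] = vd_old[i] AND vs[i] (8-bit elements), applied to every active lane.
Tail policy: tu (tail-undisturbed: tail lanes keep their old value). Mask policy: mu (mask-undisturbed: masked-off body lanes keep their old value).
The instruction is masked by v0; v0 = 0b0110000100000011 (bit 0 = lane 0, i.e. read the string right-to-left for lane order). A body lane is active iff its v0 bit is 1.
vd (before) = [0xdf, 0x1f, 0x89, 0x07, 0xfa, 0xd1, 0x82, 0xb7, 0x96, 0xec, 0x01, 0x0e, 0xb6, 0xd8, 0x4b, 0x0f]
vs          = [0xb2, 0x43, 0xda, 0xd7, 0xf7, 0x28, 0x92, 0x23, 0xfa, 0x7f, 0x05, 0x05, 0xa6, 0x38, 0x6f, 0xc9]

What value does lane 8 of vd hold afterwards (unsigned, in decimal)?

VLMAX = (128 × 1) / 8 = 16 lanes
AVL=3 ≤ VLMAX=16, so vl = 3
lane  0: and(0xdf,0xb2) ⇒ 0x92
lane  1: and(0x1f,0x43) ⇒ 0x03
lane  2: mask-off/keep ⇒ 0x89
lane  3: tail/keep ⇒ 0x07
lane  4: tail/keep ⇒ 0xfa
lane  5: tail/keep ⇒ 0xd1
lane  6: tail/keep ⇒ 0x82
lane  7: tail/keep ⇒ 0xb7
lane  8: tail/keep ⇒ 0x96
lane  9: tail/keep ⇒ 0xec
lane 10: tail/keep ⇒ 0x01
lane 11: tail/keep ⇒ 0x0e
lane 12: tail/keep ⇒ 0xb6
lane 13: tail/keep ⇒ 0xd8
lane 14: tail/keep ⇒ 0x4b
lane 15: tail/keep ⇒ 0x0f

vd[8] = 150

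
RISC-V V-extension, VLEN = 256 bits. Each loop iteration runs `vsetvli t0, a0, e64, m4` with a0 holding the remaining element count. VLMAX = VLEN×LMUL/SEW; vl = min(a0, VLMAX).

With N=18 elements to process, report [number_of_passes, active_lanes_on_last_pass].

VLMAX = VLEN×LMUL/SEW = 256×4/64 = 16
N=18: ⌈18/16⌉ = 2 iters; last vl = 18 − 1×16 = 2

[iterations, last_vl] = [2, 2]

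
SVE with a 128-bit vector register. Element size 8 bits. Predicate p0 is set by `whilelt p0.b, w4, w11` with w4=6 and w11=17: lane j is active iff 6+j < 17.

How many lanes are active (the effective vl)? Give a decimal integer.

128-bit reg / 8-bit elem → 16 lanes
p0[j] = (6+j < 17); true for j=0..10 → 11 lanes set

vl = 11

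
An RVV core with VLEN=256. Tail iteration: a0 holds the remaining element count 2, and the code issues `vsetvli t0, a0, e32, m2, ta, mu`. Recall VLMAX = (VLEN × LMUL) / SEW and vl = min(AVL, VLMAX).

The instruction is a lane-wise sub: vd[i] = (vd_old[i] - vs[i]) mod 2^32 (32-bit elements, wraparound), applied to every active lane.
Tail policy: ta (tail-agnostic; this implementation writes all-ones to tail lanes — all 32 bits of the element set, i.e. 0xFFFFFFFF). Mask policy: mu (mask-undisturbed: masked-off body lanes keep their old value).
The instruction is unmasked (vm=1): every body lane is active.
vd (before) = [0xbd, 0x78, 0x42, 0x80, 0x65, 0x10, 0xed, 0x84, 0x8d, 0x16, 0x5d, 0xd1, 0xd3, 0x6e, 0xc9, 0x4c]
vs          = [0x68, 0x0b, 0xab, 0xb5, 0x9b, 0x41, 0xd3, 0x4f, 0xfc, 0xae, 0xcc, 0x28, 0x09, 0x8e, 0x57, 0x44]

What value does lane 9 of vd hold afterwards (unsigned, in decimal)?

vd[9] = 4294967295

VLMAX = (256 × 2) / 32 = 16 lanes
AVL=2 ≤ VLMAX=16, so vl = 2
lane  0: sub(0xbd,0x68) ⇒ 0x55
lane  1: sub(0x78,0x0b) ⇒ 0x6d
lane  2: tail/ones ⇒ 0xffffffff
lane  3: tail/ones ⇒ 0xffffffff
lane  4: tail/ones ⇒ 0xffffffff
lane  5: tail/ones ⇒ 0xffffffff
lane  6: tail/ones ⇒ 0xffffffff
lane  7: tail/ones ⇒ 0xffffffff
lane  8: tail/ones ⇒ 0xffffffff
lane  9: tail/ones ⇒ 0xffffffff
lane 10: tail/ones ⇒ 0xffffffff
lane 11: tail/ones ⇒ 0xffffffff
lane 12: tail/ones ⇒ 0xffffffff
lane 13: tail/ones ⇒ 0xffffffff
lane 14: tail/ones ⇒ 0xffffffff
lane 15: tail/ones ⇒ 0xffffffff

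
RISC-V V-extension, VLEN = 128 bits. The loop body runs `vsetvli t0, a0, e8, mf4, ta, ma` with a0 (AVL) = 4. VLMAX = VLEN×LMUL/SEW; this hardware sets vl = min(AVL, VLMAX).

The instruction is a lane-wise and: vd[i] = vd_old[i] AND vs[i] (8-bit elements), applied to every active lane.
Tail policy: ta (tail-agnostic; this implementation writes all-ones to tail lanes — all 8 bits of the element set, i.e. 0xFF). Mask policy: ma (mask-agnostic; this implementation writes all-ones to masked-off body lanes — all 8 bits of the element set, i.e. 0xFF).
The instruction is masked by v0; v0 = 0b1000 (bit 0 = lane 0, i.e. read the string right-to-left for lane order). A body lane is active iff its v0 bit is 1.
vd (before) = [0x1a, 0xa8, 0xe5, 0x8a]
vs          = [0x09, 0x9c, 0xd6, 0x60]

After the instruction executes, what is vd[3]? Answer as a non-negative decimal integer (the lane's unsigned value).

lanes per group: 128·1/4/8 = 4
vl ← min(4, 4) = 4
vd[0] mask-off/ones -> 0xff
vd[1] mask-off/ones -> 0xff
vd[2] mask-off/ones -> 0xff
vd[3] and(0x8a,0x60) -> 0x00

vd[3] = 0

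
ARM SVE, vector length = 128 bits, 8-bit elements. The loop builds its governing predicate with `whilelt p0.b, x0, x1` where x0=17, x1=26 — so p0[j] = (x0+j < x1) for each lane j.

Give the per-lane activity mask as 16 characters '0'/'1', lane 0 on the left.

predicate = 1111111110000000

register lanes = 128/8 = 16
p0[j] = (17+j < 26); true for j=0..8 → 9 lanes set
bits (lane 0 leftmost): 1111111110000000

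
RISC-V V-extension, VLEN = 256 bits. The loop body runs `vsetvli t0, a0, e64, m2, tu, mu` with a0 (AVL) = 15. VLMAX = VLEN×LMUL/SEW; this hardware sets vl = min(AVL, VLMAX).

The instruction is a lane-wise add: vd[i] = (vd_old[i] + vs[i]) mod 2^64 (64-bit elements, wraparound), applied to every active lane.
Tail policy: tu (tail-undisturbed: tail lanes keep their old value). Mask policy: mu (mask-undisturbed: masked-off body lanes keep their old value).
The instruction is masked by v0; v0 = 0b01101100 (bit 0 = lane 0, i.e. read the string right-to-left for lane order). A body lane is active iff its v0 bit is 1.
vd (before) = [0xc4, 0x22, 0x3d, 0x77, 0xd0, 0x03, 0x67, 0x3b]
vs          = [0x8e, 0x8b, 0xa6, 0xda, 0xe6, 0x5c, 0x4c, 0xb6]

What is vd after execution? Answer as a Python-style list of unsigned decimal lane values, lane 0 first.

vd = [196, 34, 227, 337, 208, 95, 179, 59]

VLMAX = (256 × 2) / 64 = 8 lanes
vl ← min(15, 8) = 8
vd[0] mask-off/keep -> 0xc4
vd[1] mask-off/keep -> 0x22
vd[2] add(0x3d,0xa6) -> 0xe3
vd[3] add(0x77,0xda) -> 0x151
vd[4] mask-off/keep -> 0xd0
vd[5] add(0x03,0x5c) -> 0x5f
vd[6] add(0x67,0x4c) -> 0xb3
vd[7] mask-off/keep -> 0x3b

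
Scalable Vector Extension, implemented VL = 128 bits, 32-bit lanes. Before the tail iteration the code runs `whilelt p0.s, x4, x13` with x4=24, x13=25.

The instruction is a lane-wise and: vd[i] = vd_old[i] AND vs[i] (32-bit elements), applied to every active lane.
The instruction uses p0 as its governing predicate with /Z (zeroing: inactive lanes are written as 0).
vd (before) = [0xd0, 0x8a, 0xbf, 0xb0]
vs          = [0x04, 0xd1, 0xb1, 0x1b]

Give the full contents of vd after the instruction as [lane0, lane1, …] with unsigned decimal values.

128-bit reg / 32-bit elem → 4 lanes
p0[j] = (24+j < 25); true for j=0..0 → 1 lanes set
lane  0: and(0xd0,0x04) ⇒ 0x00
lane  1: tail/zero ⇒ 0x00
lane  2: tail/zero ⇒ 0x00
lane  3: tail/zero ⇒ 0x00

vd = [0, 0, 0, 0]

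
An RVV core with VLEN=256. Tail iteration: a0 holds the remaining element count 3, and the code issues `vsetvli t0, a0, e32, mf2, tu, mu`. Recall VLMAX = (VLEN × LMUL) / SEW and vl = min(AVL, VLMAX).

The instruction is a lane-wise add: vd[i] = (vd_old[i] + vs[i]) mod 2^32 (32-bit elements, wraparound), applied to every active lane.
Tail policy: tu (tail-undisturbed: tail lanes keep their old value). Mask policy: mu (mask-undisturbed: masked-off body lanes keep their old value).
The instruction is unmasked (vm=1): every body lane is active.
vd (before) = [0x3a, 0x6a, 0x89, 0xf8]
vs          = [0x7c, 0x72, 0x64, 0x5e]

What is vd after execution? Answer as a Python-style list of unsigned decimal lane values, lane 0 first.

vd = [182, 220, 237, 248]

VLMAX = (256 × 1/2) / 32 = 4 lanes
vl = min(AVL, VLMAX) = min(3, 4) = 3
  i=0: add(0x3a,0x7c) → 182
  i=1: add(0x6a,0x72) → 220
  i=2: add(0x89,0x64) → 237
  i=3: tail/keep → 248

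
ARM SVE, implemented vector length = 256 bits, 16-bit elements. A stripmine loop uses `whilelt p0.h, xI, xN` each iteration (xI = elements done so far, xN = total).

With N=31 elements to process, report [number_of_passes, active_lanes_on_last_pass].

256-bit reg / 16-bit elem → 16 lanes
31 elements at 16/iter → 2 passes, remainder 15 on the last

[iterations, last_vl] = [2, 15]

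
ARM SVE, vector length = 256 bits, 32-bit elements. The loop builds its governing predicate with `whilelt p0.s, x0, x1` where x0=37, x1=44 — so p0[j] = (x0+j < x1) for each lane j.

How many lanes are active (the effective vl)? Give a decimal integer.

vl = 7

256-bit reg / 32-bit elem → 8 lanes
active while 37+j < 44, i.e. j ∈ [0,7) capped at 8 ⇒ 7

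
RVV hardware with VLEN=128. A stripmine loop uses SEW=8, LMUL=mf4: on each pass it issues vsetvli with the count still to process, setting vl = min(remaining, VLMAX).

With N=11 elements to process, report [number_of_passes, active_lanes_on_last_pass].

[iterations, last_vl] = [3, 3]

lanes per group: 128·1/4/8 = 4
11 elements at 4/iter → 3 passes, remainder 3 on the last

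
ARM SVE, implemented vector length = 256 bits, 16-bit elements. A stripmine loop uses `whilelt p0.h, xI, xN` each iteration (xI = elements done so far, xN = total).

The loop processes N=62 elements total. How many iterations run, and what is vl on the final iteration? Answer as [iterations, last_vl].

register lanes = 256/16 = 16
62 elements at 16/iter → 4 passes, remainder 14 on the last

[iterations, last_vl] = [4, 14]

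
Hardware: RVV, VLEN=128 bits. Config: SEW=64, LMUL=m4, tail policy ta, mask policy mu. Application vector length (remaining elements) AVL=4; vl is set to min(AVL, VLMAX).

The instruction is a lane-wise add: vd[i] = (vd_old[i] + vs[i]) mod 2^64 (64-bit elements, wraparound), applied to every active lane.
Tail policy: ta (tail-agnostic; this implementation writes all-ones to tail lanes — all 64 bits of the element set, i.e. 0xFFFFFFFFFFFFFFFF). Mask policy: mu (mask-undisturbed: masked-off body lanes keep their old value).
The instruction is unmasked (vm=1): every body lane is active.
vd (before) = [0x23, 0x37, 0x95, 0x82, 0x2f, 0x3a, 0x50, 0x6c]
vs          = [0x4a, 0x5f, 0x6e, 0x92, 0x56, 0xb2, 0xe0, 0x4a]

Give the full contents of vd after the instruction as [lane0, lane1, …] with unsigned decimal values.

vd = [109, 150, 259, 276, 18446744073709551615, 18446744073709551615, 18446744073709551615, 18446744073709551615]

VLMAX = (128 × 4) / 64 = 8 lanes
vl ← min(4, 8) = 4
[0] add(0x23,0x4a) = 0x6d
[1] add(0x37,0x5f) = 0x96
[2] add(0x95,0x6e) = 0x103
[3] add(0x82,0x92) = 0x114
[4] tail/ones = 0xffffffffffffffff
[5] tail/ones = 0xffffffffffffffff
[6] tail/ones = 0xffffffffffffffff
[7] tail/ones = 0xffffffffffffffff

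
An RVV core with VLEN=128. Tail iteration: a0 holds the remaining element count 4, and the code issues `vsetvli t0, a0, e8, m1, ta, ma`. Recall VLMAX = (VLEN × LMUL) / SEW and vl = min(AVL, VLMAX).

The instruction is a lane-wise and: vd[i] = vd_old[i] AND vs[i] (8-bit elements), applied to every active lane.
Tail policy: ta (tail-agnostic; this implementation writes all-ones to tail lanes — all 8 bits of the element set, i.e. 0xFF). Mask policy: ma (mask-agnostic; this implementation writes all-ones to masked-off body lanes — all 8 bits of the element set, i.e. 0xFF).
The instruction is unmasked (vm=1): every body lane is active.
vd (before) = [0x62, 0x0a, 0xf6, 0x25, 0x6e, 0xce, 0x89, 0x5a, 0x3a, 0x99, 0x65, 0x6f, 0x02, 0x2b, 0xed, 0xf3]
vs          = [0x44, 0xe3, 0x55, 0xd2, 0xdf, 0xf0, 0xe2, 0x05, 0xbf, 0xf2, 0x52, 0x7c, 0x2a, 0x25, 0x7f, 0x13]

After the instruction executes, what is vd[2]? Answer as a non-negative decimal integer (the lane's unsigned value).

vd[2] = 84

VLMAX = (128 × 1) / 8 = 16 lanes
vl = min(AVL, VLMAX) = min(4, 16) = 4
vd[0] and(0x62,0x44) -> 0x40
vd[1] and(0x0a,0xe3) -> 0x02
vd[2] and(0xf6,0x55) -> 0x54
vd[3] and(0x25,0xd2) -> 0x00
vd[4] tail/ones -> 0xff
vd[5] tail/ones -> 0xff
vd[6] tail/ones -> 0xff
vd[7] tail/ones -> 0xff
vd[8] tail/ones -> 0xff
vd[9] tail/ones -> 0xff
vd[10] tail/ones -> 0xff
vd[11] tail/ones -> 0xff
vd[12] tail/ones -> 0xff
vd[13] tail/ones -> 0xff
vd[14] tail/ones -> 0xff
vd[15] tail/ones -> 0xff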